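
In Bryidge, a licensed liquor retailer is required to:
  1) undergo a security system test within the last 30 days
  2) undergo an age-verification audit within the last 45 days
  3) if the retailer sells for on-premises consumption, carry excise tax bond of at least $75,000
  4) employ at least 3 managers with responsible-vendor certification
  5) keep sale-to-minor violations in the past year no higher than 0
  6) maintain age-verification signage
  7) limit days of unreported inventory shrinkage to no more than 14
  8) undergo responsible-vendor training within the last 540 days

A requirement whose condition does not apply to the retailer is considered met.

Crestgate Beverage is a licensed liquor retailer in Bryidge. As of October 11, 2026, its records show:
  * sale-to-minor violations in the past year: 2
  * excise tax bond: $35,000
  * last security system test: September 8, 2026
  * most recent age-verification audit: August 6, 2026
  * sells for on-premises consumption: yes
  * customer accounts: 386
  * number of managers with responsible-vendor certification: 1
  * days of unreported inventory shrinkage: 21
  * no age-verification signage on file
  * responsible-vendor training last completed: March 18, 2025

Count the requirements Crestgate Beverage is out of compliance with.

8

1. security system test 33 days ago vs limit 30 → not met
2. age-verification audit 66 days ago vs limit 45 → not met
3. condition 'sells for on-premises consumption' holds; excise tax bond $35,000 < $75,000 → not met
4. managers with responsible-vendor certification 1 < 3 → not met
5. sale-to-minor violations in the past year 2 > 0 → not met
6. age-verification signage absent → not met
7. days of unreported inventory shrinkage 21 > 14 → not met
8. responsible-vendor training 572 days ago vs limit 540 → not met
Not met: 8 of 8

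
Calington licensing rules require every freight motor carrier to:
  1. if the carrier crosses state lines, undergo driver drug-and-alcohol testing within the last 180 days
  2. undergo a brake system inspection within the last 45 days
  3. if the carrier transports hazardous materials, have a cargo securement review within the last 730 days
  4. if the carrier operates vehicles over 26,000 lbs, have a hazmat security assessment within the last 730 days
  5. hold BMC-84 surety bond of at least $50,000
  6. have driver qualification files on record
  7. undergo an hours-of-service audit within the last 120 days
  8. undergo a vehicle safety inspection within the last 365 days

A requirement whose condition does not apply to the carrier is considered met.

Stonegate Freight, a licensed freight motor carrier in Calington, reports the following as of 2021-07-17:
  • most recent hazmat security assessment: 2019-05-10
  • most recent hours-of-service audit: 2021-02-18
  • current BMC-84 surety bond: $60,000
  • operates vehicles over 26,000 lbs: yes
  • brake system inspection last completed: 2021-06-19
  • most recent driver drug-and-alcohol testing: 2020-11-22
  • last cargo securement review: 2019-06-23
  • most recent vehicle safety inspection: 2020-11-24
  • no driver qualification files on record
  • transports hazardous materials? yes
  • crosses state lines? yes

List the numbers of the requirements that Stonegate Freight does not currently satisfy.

1. condition 'crosses state lines' holds; driver drug-and-alcohol testing 237 days ago vs limit 180 → not met
2. brake system inspection 28 days ago vs limit 45 → met
3. condition 'transports hazardous materials' holds; cargo securement review 755 days ago vs limit 730 → not met
4. condition 'operates vehicles over 26,000 lbs' holds; hazmat security assessment 799 days ago vs limit 730 → not met
5. BMC-84 surety bond $60,000 ≥ $50,000 → met
6. driver qualification files absent → not met
7. hours-of-service audit 149 days ago vs limit 120 → not met
8. vehicle safety inspection 235 days ago vs limit 365 → met
Not met: 1, 3, 4, 6, 7

1, 3, 4, 6, 7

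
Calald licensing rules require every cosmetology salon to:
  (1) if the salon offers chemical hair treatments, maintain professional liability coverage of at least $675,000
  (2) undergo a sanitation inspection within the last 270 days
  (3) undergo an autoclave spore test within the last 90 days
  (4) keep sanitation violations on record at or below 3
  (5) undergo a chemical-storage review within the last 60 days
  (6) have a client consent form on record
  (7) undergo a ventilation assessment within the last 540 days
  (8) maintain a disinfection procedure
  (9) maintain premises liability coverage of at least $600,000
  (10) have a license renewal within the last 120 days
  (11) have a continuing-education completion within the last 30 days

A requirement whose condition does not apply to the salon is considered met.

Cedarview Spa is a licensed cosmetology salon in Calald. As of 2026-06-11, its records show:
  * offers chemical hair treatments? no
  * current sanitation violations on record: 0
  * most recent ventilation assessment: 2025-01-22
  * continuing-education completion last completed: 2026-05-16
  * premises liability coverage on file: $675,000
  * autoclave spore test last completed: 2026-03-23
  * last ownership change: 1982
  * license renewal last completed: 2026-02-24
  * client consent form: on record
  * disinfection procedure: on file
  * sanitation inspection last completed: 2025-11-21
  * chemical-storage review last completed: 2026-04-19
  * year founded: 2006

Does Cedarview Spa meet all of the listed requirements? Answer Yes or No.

Yes

1. condition 'offers chemical hair treatments' does not hold → requirement n/a → met
2. sanitation inspection 202 days ago vs limit 270 → met
3. autoclave spore test 80 days ago vs limit 90 → met
4. sanitation violations on record 0 ≤ 3 → met
5. chemical-storage review 53 days ago vs limit 60 → met
6. client consent form present → met
7. ventilation assessment 505 days ago vs limit 540 → met
8. disinfection procedure present → met
9. premises liability coverage $675,000 ≥ $600,000 → met
10. license renewal 107 days ago vs limit 120 → met
11. continuing-education completion 26 days ago vs limit 30 → met
All met.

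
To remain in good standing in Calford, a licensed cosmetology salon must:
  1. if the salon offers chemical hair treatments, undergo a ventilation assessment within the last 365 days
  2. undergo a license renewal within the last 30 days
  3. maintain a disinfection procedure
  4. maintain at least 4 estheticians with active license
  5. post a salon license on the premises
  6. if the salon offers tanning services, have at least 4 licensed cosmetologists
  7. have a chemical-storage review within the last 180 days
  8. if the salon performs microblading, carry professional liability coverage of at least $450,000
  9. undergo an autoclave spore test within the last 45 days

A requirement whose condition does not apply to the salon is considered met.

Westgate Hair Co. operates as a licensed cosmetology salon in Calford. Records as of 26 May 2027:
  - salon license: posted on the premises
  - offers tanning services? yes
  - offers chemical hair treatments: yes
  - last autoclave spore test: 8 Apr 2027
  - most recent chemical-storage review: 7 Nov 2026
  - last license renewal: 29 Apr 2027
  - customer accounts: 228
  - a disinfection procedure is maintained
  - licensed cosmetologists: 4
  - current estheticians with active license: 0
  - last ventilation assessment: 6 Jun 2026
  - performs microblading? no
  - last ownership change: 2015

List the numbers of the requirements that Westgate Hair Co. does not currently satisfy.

1. condition 'offers chemical hair treatments' holds; ventilation assessment 354 days ago vs limit 365 → met
2. license renewal 27 days ago vs limit 30 → met
3. disinfection procedure present → met
4. estheticians with active license 0 < 4 → not met
5. salon license present → met
6. condition 'offers tanning services' holds; licensed cosmetologists 4 ≥ 4 → met
7. chemical-storage review 200 days ago vs limit 180 → not met
8. condition 'performs microblading' does not hold → requirement n/a → met
9. autoclave spore test 48 days ago vs limit 45 → not met
Not met: 4, 7, 9

4, 7, 9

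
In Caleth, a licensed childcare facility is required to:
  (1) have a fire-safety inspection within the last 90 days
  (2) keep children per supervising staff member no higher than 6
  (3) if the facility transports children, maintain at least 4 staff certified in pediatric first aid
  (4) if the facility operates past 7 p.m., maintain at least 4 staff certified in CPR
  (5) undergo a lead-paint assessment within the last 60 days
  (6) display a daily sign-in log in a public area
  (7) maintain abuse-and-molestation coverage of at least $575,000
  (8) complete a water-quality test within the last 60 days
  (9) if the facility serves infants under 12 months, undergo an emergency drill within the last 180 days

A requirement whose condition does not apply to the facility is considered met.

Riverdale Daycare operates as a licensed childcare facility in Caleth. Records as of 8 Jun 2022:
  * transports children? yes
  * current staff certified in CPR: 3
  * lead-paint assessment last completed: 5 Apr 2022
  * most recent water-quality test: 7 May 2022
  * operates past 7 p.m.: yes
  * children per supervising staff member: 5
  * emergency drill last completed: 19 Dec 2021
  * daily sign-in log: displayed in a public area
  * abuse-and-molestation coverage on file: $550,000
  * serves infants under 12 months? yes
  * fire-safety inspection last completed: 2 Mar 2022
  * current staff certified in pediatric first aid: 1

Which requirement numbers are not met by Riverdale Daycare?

1, 3, 4, 5, 7

1. fire-safety inspection 98 days ago vs limit 90 → not met
2. children per supervising staff member 5 ≤ 6 → met
3. condition 'transports children' holds; staff certified in pediatric first aid 1 < 4 → not met
4. condition 'operates past 7 p.m.' holds; staff certified in CPR 3 < 4 → not met
5. lead-paint assessment 64 days ago vs limit 60 → not met
6. daily sign-in log present → met
7. abuse-and-molestation coverage $550,000 < $575,000 → not met
8. water-quality test 32 days ago vs limit 60 → met
9. condition 'serves infants under 12 months' holds; emergency drill 171 days ago vs limit 180 → met
Not met: 1, 3, 4, 5, 7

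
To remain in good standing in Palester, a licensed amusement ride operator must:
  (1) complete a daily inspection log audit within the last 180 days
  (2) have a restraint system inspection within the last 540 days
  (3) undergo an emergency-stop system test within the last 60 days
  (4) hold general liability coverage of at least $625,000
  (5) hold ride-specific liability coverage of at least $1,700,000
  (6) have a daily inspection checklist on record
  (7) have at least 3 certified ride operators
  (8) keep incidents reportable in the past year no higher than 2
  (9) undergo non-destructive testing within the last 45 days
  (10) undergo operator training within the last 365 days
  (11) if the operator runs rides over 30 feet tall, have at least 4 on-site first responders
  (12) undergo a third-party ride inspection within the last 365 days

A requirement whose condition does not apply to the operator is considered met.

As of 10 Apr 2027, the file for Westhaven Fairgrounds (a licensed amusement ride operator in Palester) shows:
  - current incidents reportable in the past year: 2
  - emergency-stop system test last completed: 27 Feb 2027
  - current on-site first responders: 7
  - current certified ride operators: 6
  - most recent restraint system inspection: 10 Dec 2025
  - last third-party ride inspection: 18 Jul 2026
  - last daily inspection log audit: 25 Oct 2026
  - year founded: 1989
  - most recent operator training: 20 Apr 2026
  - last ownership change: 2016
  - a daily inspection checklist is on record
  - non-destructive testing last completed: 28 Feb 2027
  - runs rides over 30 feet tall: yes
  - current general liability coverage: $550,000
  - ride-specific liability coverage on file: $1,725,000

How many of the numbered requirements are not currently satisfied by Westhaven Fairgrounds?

1. daily inspection log audit 167 days ago vs limit 180 → met
2. restraint system inspection 486 days ago vs limit 540 → met
3. emergency-stop system test 42 days ago vs limit 60 → met
4. general liability coverage $550,000 < $625,000 → not met
5. ride-specific liability coverage $1,725,000 ≥ $1,700,000 → met
6. daily inspection checklist present → met
7. certified ride operators 6 ≥ 3 → met
8. incidents reportable in the past year 2 ≤ 2 → met
9. non-destructive testing 41 days ago vs limit 45 → met
10. operator training 355 days ago vs limit 365 → met
11. condition 'runs rides over 30 feet tall' holds; on-site first responders 7 ≥ 4 → met
12. third-party ride inspection 266 days ago vs limit 365 → met
Not met: 1 of 12

1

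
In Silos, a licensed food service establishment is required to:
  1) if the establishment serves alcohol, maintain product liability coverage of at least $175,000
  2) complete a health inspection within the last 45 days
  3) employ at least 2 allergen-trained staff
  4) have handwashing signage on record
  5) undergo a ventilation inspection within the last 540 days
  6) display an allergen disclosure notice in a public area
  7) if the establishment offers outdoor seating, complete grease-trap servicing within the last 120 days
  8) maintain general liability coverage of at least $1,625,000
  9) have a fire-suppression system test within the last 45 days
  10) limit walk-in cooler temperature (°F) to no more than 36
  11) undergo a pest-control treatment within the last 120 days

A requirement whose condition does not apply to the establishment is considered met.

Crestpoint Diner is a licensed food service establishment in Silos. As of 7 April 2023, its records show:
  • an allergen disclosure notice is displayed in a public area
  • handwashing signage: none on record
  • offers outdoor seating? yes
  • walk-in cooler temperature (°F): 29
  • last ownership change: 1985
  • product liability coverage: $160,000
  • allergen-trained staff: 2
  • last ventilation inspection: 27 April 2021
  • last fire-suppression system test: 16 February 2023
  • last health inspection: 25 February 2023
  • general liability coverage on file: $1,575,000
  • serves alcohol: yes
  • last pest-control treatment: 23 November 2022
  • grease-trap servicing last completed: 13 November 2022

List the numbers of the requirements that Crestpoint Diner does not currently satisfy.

1, 4, 5, 7, 8, 9, 11

1. condition 'serves alcohol' holds; product liability coverage $160,000 < $175,000 → not met
2. health inspection 41 days ago vs limit 45 → met
3. allergen-trained staff 2 ≥ 2 → met
4. handwashing signage absent → not met
5. ventilation inspection 710 days ago vs limit 540 → not met
6. allergen disclosure notice present → met
7. condition 'offers outdoor seating' holds; grease-trap servicing 145 days ago vs limit 120 → not met
8. general liability coverage $1,575,000 < $1,625,000 → not met
9. fire-suppression system test 50 days ago vs limit 45 → not met
10. walk-in cooler temperature (°F) 29 ≤ 36 → met
11. pest-control treatment 135 days ago vs limit 120 → not met
Not met: 1, 4, 5, 7, 8, 9, 11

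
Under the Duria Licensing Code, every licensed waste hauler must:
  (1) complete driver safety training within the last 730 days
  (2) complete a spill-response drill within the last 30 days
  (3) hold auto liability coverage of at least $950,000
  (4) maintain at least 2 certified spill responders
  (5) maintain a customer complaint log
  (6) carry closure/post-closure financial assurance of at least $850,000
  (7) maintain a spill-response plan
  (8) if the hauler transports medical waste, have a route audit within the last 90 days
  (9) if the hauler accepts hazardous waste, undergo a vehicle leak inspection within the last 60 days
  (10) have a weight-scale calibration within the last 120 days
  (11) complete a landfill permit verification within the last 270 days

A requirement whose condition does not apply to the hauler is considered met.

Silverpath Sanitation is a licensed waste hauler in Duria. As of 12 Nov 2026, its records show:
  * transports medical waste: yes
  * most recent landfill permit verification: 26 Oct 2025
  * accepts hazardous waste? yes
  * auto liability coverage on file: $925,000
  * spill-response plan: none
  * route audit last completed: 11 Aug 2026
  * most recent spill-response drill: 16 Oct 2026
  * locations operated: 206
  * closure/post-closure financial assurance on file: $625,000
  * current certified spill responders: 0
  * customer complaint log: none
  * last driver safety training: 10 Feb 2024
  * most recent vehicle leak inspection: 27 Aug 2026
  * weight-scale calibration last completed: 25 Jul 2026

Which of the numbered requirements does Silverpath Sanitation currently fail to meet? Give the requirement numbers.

1. driver safety training 1006 days ago vs limit 730 → not met
2. spill-response drill 27 days ago vs limit 30 → met
3. auto liability coverage $925,000 < $950,000 → not met
4. certified spill responders 0 < 2 → not met
5. customer complaint log absent → not met
6. closure/post-closure financial assurance $625,000 < $850,000 → not met
7. spill-response plan absent → not met
8. condition 'transports medical waste' holds; route audit 93 days ago vs limit 90 → not met
9. condition 'accepts hazardous waste' holds; vehicle leak inspection 77 days ago vs limit 60 → not met
10. weight-scale calibration 110 days ago vs limit 120 → met
11. landfill permit verification 382 days ago vs limit 270 → not met
Not met: 1, 3, 4, 5, 6, 7, 8, 9, 11

1, 3, 4, 5, 6, 7, 8, 9, 11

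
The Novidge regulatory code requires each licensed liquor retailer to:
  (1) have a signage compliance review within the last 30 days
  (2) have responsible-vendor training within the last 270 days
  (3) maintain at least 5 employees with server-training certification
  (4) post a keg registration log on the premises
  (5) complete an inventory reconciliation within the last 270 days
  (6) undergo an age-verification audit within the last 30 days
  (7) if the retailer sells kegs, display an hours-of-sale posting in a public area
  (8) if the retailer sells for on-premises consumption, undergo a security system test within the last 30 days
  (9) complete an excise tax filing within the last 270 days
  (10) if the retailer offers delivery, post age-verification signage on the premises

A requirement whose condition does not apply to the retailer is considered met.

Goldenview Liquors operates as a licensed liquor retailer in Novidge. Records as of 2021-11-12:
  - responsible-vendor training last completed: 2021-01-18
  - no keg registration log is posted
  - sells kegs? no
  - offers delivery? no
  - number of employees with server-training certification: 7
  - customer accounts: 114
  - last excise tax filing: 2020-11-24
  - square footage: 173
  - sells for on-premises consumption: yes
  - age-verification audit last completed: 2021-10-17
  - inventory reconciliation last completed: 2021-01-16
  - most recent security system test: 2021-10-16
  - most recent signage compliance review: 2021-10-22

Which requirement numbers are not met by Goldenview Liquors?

1. signage compliance review 21 days ago vs limit 30 → met
2. responsible-vendor training 298 days ago vs limit 270 → not met
3. employees with server-training certification 7 ≥ 5 → met
4. keg registration log absent → not met
5. inventory reconciliation 300 days ago vs limit 270 → not met
6. age-verification audit 26 days ago vs limit 30 → met
7. condition 'sells kegs' does not hold → requirement n/a → met
8. condition 'sells for on-premises consumption' holds; security system test 27 days ago vs limit 30 → met
9. excise tax filing 353 days ago vs limit 270 → not met
10. condition 'offers delivery' does not hold → requirement n/a → met
Not met: 2, 4, 5, 9

2, 4, 5, 9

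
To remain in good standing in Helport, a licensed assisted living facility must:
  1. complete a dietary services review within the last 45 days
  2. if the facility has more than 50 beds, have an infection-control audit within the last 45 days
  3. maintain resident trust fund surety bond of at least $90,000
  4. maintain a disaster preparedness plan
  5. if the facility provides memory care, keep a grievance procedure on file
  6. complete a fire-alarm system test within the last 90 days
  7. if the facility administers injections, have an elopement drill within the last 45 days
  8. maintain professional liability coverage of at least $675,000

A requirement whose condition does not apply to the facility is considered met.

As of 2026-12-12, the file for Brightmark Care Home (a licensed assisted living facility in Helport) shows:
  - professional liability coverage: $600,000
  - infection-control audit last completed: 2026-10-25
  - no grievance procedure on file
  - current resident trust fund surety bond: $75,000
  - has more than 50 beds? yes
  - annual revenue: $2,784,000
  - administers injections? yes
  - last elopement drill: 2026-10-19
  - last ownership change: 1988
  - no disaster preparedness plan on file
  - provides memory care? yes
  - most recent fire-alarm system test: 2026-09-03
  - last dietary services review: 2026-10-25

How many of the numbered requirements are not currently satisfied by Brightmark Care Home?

8

1. dietary services review 48 days ago vs limit 45 → not met
2. condition 'has more than 50 beds' holds; infection-control audit 48 days ago vs limit 45 → not met
3. resident trust fund surety bond $75,000 < $90,000 → not met
4. disaster preparedness plan absent → not met
5. condition 'provides memory care' holds; grievance procedure absent → not met
6. fire-alarm system test 100 days ago vs limit 90 → not met
7. condition 'administers injections' holds; elopement drill 54 days ago vs limit 45 → not met
8. professional liability coverage $600,000 < $675,000 → not met
Not met: 8 of 8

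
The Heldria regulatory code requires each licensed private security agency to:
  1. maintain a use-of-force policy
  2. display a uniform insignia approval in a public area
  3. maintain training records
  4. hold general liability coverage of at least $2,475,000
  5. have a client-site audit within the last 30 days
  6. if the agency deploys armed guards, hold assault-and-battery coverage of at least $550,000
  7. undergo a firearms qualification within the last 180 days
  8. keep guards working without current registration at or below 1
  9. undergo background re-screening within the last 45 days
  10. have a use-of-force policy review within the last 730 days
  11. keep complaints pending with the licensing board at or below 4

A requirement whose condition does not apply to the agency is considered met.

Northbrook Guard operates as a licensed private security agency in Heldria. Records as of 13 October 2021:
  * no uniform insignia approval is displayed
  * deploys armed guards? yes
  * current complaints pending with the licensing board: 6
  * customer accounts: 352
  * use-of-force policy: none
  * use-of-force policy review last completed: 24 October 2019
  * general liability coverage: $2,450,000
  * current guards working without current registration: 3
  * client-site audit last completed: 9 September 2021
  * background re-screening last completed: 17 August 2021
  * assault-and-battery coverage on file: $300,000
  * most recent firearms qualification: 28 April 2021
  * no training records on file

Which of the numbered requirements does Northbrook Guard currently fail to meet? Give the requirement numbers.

1. use-of-force policy absent → not met
2. uniform insignia approval absent → not met
3. training records absent → not met
4. general liability coverage $2,450,000 < $2,475,000 → not met
5. client-site audit 34 days ago vs limit 30 → not met
6. condition 'deploys armed guards' holds; assault-and-battery coverage $300,000 < $550,000 → not met
7. firearms qualification 168 days ago vs limit 180 → met
8. guards working without current registration 3 > 1 → not met
9. background re-screening 57 days ago vs limit 45 → not met
10. use-of-force policy review 720 days ago vs limit 730 → met
11. complaints pending with the licensing board 6 > 4 → not met
Not met: 1, 2, 3, 4, 5, 6, 8, 9, 11

1, 2, 3, 4, 5, 6, 8, 9, 11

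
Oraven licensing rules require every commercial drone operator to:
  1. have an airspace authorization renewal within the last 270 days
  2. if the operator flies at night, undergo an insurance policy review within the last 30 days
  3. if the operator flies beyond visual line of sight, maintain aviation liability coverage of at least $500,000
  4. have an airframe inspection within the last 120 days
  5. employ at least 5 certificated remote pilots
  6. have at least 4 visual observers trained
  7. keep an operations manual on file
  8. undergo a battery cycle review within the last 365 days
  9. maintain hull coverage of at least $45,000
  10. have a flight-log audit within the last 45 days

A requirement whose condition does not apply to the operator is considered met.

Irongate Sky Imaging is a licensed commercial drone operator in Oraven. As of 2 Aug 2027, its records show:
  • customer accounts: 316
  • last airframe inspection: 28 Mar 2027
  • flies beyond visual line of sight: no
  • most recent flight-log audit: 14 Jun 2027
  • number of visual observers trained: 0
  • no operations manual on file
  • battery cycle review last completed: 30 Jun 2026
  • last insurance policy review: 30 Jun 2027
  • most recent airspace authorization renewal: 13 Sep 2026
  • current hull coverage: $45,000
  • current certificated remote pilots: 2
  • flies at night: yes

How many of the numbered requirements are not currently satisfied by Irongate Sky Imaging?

1. airspace authorization renewal 323 days ago vs limit 270 → not met
2. condition 'flies at night' holds; insurance policy review 33 days ago vs limit 30 → not met
3. condition 'flies beyond visual line of sight' does not hold → requirement n/a → met
4. airframe inspection 127 days ago vs limit 120 → not met
5. certificated remote pilots 2 < 5 → not met
6. visual observers trained 0 < 4 → not met
7. operations manual absent → not met
8. battery cycle review 398 days ago vs limit 365 → not met
9. hull coverage $45,000 ≥ $45,000 → met
10. flight-log audit 49 days ago vs limit 45 → not met
Not met: 8 of 10

8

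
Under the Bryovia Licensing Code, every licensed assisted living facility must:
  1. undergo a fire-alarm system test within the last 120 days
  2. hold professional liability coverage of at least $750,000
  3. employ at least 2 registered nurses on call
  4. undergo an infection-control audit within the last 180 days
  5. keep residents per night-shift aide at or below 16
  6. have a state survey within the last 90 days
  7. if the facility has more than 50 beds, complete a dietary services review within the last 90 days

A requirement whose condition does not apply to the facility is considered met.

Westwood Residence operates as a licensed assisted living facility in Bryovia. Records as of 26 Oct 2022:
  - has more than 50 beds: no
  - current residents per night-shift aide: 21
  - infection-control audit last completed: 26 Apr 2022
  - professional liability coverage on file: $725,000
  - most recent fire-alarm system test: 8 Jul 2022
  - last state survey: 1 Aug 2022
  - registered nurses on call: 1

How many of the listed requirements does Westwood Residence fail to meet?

4

1. fire-alarm system test 110 days ago vs limit 120 → met
2. professional liability coverage $725,000 < $750,000 → not met
3. registered nurses on call 1 < 2 → not met
4. infection-control audit 183 days ago vs limit 180 → not met
5. residents per night-shift aide 21 > 16 → not met
6. state survey 86 days ago vs limit 90 → met
7. condition 'has more than 50 beds' does not hold → requirement n/a → met
Not met: 4 of 7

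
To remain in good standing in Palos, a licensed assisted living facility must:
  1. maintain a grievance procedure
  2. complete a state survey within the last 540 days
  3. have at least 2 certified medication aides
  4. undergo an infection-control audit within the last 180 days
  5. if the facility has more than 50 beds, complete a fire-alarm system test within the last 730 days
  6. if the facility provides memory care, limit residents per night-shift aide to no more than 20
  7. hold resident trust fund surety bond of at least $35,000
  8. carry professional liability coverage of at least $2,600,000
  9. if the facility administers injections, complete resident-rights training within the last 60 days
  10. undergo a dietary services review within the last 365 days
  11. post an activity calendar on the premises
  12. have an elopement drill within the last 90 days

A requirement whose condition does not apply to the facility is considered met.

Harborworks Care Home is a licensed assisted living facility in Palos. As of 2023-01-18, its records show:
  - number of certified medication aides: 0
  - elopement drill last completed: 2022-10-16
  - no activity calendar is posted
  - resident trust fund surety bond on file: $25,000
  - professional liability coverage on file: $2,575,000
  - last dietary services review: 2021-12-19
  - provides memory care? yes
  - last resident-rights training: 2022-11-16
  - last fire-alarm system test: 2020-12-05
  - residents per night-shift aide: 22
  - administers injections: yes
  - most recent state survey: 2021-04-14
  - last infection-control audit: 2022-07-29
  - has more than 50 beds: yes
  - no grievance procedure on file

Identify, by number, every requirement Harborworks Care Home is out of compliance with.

1. grievance procedure absent → not met
2. state survey 644 days ago vs limit 540 → not met
3. certified medication aides 0 < 2 → not met
4. infection-control audit 173 days ago vs limit 180 → met
5. condition 'has more than 50 beds' holds; fire-alarm system test 774 days ago vs limit 730 → not met
6. condition 'provides memory care' holds; residents per night-shift aide 22 > 20 → not met
7. resident trust fund surety bond $25,000 < $35,000 → not met
8. professional liability coverage $2,575,000 < $2,600,000 → not met
9. condition 'administers injections' holds; resident-rights training 63 days ago vs limit 60 → not met
10. dietary services review 395 days ago vs limit 365 → not met
11. activity calendar absent → not met
12. elopement drill 94 days ago vs limit 90 → not met
Not met: 1, 2, 3, 5, 6, 7, 8, 9, 10, 11, 12

1, 2, 3, 5, 6, 7, 8, 9, 10, 11, 12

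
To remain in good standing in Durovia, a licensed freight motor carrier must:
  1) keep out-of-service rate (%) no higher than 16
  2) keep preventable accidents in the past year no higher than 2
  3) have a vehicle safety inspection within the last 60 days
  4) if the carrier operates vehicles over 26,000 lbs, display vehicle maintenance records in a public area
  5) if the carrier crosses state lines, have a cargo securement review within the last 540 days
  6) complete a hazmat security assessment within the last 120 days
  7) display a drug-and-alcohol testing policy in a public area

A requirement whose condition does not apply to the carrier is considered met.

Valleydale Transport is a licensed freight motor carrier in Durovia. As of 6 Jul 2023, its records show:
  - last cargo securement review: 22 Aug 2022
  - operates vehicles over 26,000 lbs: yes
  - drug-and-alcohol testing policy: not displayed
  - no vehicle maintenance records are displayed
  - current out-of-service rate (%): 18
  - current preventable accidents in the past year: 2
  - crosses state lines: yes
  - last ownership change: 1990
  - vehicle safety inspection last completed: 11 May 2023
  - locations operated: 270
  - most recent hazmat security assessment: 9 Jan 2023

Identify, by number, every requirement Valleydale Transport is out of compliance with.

1, 4, 6, 7

1. out-of-service rate (%) 18 > 16 → not met
2. preventable accidents in the past year 2 ≤ 2 → met
3. vehicle safety inspection 56 days ago vs limit 60 → met
4. condition 'operates vehicles over 26,000 lbs' holds; vehicle maintenance records absent → not met
5. condition 'crosses state lines' holds; cargo securement review 318 days ago vs limit 540 → met
6. hazmat security assessment 178 days ago vs limit 120 → not met
7. drug-and-alcohol testing policy absent → not met
Not met: 1, 4, 6, 7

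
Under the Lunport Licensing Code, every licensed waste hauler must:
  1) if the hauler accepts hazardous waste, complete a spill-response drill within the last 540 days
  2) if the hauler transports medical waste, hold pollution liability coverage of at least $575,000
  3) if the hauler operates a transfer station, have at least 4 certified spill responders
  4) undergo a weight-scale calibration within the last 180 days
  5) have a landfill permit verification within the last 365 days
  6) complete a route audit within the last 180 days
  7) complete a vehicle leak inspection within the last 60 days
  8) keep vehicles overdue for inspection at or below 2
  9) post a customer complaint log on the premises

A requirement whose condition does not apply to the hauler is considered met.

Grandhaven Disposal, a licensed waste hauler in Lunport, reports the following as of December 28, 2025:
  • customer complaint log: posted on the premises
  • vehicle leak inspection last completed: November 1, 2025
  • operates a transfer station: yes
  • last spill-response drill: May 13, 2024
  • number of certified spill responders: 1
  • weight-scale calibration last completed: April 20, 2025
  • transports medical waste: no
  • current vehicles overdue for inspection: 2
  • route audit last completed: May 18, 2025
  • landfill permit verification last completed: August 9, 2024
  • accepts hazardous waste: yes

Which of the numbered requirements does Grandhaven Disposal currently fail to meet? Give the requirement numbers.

1, 3, 4, 5, 6

1. condition 'accepts hazardous waste' holds; spill-response drill 594 days ago vs limit 540 → not met
2. condition 'transports medical waste' does not hold → requirement n/a → met
3. condition 'operates a transfer station' holds; certified spill responders 1 < 4 → not met
4. weight-scale calibration 252 days ago vs limit 180 → not met
5. landfill permit verification 506 days ago vs limit 365 → not met
6. route audit 224 days ago vs limit 180 → not met
7. vehicle leak inspection 57 days ago vs limit 60 → met
8. vehicles overdue for inspection 2 ≤ 2 → met
9. customer complaint log present → met
Not met: 1, 3, 4, 5, 6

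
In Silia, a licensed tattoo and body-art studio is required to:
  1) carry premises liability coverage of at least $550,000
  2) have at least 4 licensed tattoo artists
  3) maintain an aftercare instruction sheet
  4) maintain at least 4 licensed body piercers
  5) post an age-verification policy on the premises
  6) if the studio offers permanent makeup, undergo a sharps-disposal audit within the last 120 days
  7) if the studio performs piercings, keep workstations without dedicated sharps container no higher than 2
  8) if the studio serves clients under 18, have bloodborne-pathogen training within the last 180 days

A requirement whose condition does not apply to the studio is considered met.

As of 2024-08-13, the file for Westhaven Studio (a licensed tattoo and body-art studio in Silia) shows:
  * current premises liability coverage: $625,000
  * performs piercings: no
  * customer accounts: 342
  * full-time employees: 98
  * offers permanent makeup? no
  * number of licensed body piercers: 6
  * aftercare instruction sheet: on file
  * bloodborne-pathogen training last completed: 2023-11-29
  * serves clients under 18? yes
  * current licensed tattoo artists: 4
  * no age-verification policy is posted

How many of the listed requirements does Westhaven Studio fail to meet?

1. premises liability coverage $625,000 ≥ $550,000 → met
2. licensed tattoo artists 4 ≥ 4 → met
3. aftercare instruction sheet present → met
4. licensed body piercers 6 ≥ 4 → met
5. age-verification policy absent → not met
6. condition 'offers permanent makeup' does not hold → requirement n/a → met
7. condition 'performs piercings' does not hold → requirement n/a → met
8. condition 'serves clients under 18' holds; bloodborne-pathogen training 258 days ago vs limit 180 → not met
Not met: 2 of 8

2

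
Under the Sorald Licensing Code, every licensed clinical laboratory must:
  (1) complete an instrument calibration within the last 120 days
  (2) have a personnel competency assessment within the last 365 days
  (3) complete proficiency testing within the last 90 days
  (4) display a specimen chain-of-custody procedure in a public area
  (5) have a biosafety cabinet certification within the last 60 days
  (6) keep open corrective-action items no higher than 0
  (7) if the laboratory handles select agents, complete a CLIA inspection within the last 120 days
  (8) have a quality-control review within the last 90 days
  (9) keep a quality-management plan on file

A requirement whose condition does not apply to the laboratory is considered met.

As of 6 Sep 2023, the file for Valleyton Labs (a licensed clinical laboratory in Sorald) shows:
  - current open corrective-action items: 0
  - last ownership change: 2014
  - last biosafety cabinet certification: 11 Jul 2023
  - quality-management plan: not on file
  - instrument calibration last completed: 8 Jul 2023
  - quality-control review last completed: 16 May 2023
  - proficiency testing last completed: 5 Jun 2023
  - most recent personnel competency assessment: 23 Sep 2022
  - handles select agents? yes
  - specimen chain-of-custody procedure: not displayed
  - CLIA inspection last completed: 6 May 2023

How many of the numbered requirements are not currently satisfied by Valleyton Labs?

1. instrument calibration 60 days ago vs limit 120 → met
2. personnel competency assessment 348 days ago vs limit 365 → met
3. proficiency testing 93 days ago vs limit 90 → not met
4. specimen chain-of-custody procedure absent → not met
5. biosafety cabinet certification 57 days ago vs limit 60 → met
6. open corrective-action items 0 ≤ 0 → met
7. condition 'handles select agents' holds; CLIA inspection 123 days ago vs limit 120 → not met
8. quality-control review 113 days ago vs limit 90 → not met
9. quality-management plan absent → not met
Not met: 5 of 9

5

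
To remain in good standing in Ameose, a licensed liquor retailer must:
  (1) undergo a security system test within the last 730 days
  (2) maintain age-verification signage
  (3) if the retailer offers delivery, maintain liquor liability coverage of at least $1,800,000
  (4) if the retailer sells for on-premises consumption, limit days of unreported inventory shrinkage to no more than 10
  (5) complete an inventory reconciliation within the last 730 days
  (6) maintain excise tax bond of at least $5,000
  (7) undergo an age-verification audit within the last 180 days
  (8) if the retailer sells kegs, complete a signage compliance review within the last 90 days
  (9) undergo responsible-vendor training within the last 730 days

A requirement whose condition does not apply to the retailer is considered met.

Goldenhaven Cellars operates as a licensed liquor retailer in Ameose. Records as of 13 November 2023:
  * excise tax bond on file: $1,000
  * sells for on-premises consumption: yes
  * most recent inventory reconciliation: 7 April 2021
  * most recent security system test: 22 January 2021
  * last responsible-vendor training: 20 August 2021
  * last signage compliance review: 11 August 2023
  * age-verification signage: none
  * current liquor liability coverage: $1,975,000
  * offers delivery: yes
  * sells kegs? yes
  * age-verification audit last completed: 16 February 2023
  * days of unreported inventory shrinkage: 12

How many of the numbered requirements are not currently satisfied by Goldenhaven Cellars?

8

1. security system test 1025 days ago vs limit 730 → not met
2. age-verification signage absent → not met
3. condition 'offers delivery' holds; liquor liability coverage $1,975,000 ≥ $1,800,000 → met
4. condition 'sells for on-premises consumption' holds; days of unreported inventory shrinkage 12 > 10 → not met
5. inventory reconciliation 950 days ago vs limit 730 → not met
6. excise tax bond $1,000 < $5,000 → not met
7. age-verification audit 270 days ago vs limit 180 → not met
8. condition 'sells kegs' holds; signage compliance review 94 days ago vs limit 90 → not met
9. responsible-vendor training 815 days ago vs limit 730 → not met
Not met: 8 of 9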